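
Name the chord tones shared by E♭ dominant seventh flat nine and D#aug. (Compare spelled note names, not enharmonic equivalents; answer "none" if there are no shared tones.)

E♭ dominant seventh flat nine: Eb G Bb Db Fb
D#aug: D# F## A##
Common to both → none.

none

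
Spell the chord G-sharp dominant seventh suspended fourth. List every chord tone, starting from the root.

G-sharp dominant seventh suspended fourth is a dominant seventh suspended fourth built on G#.
G# — root
C# — perfect 4th
D# — perfect 5th
F# — minor 7th

G#, C#, D#, F#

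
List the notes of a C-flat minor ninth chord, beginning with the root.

C-flat E-double-flat G-flat B-double-flat D-flat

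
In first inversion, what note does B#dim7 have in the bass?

B#dim7 = B#–D#–F#–A. First inversion → third in the bass = D#.

D#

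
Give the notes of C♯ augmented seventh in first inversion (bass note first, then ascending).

E-sharp G-double-sharp B C-sharp

C♯ augmented seventh = C-sharp–E-sharp–G-double-sharp–B; first inversion → third (E-sharp) lowest.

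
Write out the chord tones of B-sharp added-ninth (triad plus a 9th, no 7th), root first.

B-sharp  D-double-sharp  F-double-sharp  C-double-sharp

Root B-sharp, quality added-ninth:
Root: B-sharp
Major 3rd (3rd): D-double-sharp
Perfect 5th (5th): F-double-sharp
Major 9th (9th): C-double-sharp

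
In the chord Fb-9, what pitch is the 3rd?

Root of Fb-9 = F♭. The 3rd is a minor 3rd: F♭ up a minor 3rd → A𝄫.

A𝄫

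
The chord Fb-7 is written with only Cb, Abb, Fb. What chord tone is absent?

Fb-7 = Fb, Abb, Cb, Ebb. The voicing lacks the 7th (minor 7th), Ebb.

Ebb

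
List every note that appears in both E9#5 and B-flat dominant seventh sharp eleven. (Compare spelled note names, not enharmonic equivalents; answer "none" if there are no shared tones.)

E, D

E9#5: E G♯ B♯ D F♯
B-flat dominant seventh sharp eleven: B♭ D F A♭ E
Common to both → E, D.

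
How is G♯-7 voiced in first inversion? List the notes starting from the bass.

In root position, G♯-7 is G♯–B–D♯–F♯.
First inversion puts the third (B) in the bass.

B  D♯  F♯  G♯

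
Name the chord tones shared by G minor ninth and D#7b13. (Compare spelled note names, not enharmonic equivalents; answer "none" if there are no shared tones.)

none

G minor ninth: G B♭ D F A
D#7b13: D♯ F𝄪 A♯ C♯ B
Common to both → none.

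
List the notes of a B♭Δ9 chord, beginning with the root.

Bb  D  F  A  C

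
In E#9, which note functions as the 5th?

B♯

E#9 is built on E♯; its 5th is a perfect 5th above the root.
A fifth above E uses the letter B, and the perfect 5th above E♯ is B♯.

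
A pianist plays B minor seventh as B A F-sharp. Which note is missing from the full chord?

D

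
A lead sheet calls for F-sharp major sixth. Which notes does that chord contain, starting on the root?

F-sharp major sixth is a major sixth built on F#.
Root: F#
Major 3rd (3rd): A#
Perfect 5th (5th): C#
Major 6th (6th): D#

F#  A#  C#  D#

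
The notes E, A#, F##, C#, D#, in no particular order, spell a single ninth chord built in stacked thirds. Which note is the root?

Arranged so that each adjacent pair is a third by letter name: D# – F## – A# – C# – E.
The bottom of that stack, D#, is the root (this is D# dominant seventh flat nine).

D#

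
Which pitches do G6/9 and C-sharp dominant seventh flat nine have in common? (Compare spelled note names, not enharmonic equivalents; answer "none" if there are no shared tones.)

G6/9: G B D E A
C-sharp dominant seventh flat nine: C# E# G# B D
Common to both → B, D.

B, D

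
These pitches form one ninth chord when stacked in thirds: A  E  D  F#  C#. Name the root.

Arranged so that each adjacent pair is a third by letter name: D – F# – A – C# – E.
The bottom of that stack, D, is the root (this is D major ninth).

D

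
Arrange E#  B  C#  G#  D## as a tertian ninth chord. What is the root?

C#

Stacking in thirds gives C# – E# – G# – B – D##, so C# is the root — C# dominant seventh sharp nine.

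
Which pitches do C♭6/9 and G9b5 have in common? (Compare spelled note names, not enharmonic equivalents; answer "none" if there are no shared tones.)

D♭

C♭6/9: C♭ E♭ G♭ A♭ D♭
G9b5: G B D♭ F A
Common to both → D♭.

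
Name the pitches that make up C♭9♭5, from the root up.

Cb, Eb, Gbb, Bbb, Db

C♭9♭5 is a dominant ninth flat five built on Cb.
- root: Cb
- major 3rd: Eb
- diminished 5th: Gbb
- minor 7th: Bbb
- major 9th: Db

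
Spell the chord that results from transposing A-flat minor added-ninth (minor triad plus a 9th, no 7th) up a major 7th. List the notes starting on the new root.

Transposed root: Ab → G (major 7th up). So we spell G minor added-ninth:
Root: G
Minor 3rd (3rd): Bb
Perfect 5th (5th): D
Major 9th (9th): A

G, Bb, D, A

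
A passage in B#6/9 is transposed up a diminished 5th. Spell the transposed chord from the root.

A diminished 5th up from B# is F#, so the new chord is F# six-nine.
root → F#
3rd (major 3rd) → A#
5th (perfect 5th) → C#
6th (major 6th) → D#
9th (major 9th) → G#

F#  A#  C#  D#  G#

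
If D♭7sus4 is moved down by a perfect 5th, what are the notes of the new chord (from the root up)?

Transposed root: Db → Gb (perfect 5th down). So we spell Gb dominant seventh suspended fourth:
Root: Gb
Perfect 4th (4th): Cb
Perfect 5th (5th): Db
Minor 7th (7th): Fb

Gb – Cb – Db – Fb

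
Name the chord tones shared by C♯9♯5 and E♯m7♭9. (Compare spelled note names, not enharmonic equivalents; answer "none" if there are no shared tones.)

E♯ – D♯

C♯9♯5: C♯ E♯ G𝄪 B D♯
E♯m7♭9: E♯ G♯ B♯ D♯ F♯
Common to both → E♯, D♯.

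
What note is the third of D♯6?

D♯6 is built on D#; its 3rd is a major 3rd above the root.
A third above D uses the letter F, and the major 3rd above D# is F##.

F##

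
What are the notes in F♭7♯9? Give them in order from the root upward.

Fb, Ab, Cb, Ebb, G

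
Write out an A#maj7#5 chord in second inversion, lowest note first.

E𝄪  G𝄪  A♯  C𝄪

In root position, A#maj7#5 is A♯–C𝄪–E𝄪–G𝄪.
Second inversion puts the fifth (E𝄪) in the bass.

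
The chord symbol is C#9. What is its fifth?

G#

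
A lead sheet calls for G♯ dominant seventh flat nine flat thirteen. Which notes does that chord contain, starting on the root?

G♯ dominant seventh flat nine flat thirteen: dominant seventh flat nine flat thirteen on G♯.
G♯ — root
B♯ — major 3rd
D♯ — perfect 5th
F♯ — minor 7th
A — minor 9th
E — minor 13th

G♯ – B♯ – D♯ – F♯ – A – E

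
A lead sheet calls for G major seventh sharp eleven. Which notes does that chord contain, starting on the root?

G B D F-sharp C-sharp

G major seventh sharp eleven: major seventh sharp eleven on G.
G — root
B — major 3rd
D — perfect 5th
F-sharp — major 7th
C-sharp — augmented 11th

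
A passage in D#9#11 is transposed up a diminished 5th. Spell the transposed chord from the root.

A  C#  E  G  B  D#

D# up a diminished 5th → A. New chord: A dominant ninth sharp eleven.
root → A
3rd (major 3rd) → C#
5th (perfect 5th) → E
7th (minor 7th) → G
9th (major 9th) → B
11th (augmented 11th) → D#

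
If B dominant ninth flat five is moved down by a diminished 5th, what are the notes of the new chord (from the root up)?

E♯ G𝄪 B D♯ F𝄪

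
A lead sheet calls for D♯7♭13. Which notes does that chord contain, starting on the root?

D# – F## – A# – C# – B

D♯7♭13: dominant seventh flat thirteen on D#.
D# — root
F## — major 3rd
A# — perfect 5th
C# — minor 7th
B — minor 13th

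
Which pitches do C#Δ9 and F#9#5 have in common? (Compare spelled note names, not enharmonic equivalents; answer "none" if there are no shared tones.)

G#

C#Δ9: C# E# G# B# D#
F#9#5: F# A# C## E G#
Common to both → G#.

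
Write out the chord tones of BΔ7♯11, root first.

BΔ7♯11 is a major seventh sharp eleven built on B.
root → B
3rd (major 3rd) → D♯
5th (perfect 5th) → F♯
7th (major 7th) → A♯
11th (augmented 11th) → E♯

B – D♯ – F♯ – A♯ – E♯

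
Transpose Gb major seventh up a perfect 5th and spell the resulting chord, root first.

Transposed root: Gb → Db (perfect 5th up). So we spell Db major seventh:
Root: Db
Major 3rd (3rd): F
Perfect 5th (5th): Ab
Major 7th (7th): C

Db – F – Ab – C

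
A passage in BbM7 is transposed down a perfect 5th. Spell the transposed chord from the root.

A perfect 5th down from B♭ is E♭, so the new chord is E♭ major seventh.
Root: E♭
Major 3rd (3rd): G
Perfect 5th (5th): B♭
Major 7th (7th): D

E♭ G B♭ D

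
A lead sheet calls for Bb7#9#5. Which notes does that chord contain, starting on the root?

Bb7#9#5 is a dominant seventh sharp nine sharp five built on Bb.
root → Bb
3rd (major 3rd) → D
5th (augmented 5th) → F#
7th (minor 7th) → Ab
9th (augmented 9th) → C#

Bb, D, F#, Ab, C#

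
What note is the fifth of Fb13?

C♭

Root of Fb13 = F♭. The 5th is a perfect 5th: F♭ up a perfect 5th → C♭.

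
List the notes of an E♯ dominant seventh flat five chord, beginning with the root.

E# G## B D#

Root E#, quality dominant seventh flat five:
- root: E#
- major 3rd: G##
- diminished 5th: B
- minor 7th: D#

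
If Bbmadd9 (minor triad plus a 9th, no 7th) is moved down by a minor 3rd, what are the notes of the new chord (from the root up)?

G  Bb  D  A

A minor 3rd down from Bb is G, so the new chord is G minor added-ninth.
G — root
Bb — minor 3rd
D — perfect 5th
A — major 9th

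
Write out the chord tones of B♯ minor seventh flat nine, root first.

B-sharp, D-sharp, F-double-sharp, A-sharp, C-sharp

Root B-sharp, quality minor seventh flat nine:
root → B-sharp
3rd (minor 3rd) → D-sharp
5th (perfect 5th) → F-double-sharp
7th (minor 7th) → A-sharp
9th (minor 9th) → C-sharp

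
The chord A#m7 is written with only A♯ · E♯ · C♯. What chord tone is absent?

G♯

The full A#m7 chord is A♯, C♯, E♯, G♯.
Comparing with the voicing, the minor 7th (7th) — G♯ — is absent.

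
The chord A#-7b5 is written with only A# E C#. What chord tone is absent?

G#

A#-7b5 = A#, C#, E, G#. The voicing lacks the 7th (minor 7th), G#.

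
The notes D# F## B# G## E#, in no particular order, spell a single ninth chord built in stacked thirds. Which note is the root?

Arranged so that each adjacent pair is a third by letter name: E# – G## – B# – D# – F##.
The bottom of that stack, E#, is the root (this is E# dominant ninth).

E#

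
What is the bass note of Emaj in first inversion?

G♯

Emaj in root position is E–G♯–B.
First inversion places the third in the bass, which is G♯.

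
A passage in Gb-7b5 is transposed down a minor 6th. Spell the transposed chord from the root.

G♭ down a minor 6th → B♭. New chord: B♭ half-diminished seventh.
B♭ — root
D♭ — minor 3rd
F♭ — diminished 5th
A♭ — minor 7th

B♭, D♭, F♭, A♭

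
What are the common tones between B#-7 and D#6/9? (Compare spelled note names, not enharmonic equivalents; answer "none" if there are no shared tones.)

B#-7: B# D# F## A#
D#6/9: D# F## A# B# E#
Common to both → B#, D#, F##, A#.

B#, D#, F##, A#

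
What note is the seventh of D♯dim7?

C

D♯dim7 is built on D#; its 7th is a diminished 7th above the root.
A seventh above D uses the letter C, and the diminished 7th above D# is C.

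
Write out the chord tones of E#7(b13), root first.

E# – G## – B# – D# – C#

E#7(b13) is a dominant seventh flat thirteen built on E#.
Root: E#
Major 3rd (3rd): G##
Perfect 5th (5th): B#
Minor 7th (7th): D#
Minor 13th (13th): C#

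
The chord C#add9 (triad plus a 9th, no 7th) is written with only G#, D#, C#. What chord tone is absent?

E#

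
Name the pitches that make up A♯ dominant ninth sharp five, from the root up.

A#, C##, E##, G#, B#

A♯ dominant ninth sharp five: dominant ninth sharp five on A#.
root → A#
3rd (major 3rd) → C##
5th (augmented 5th) → E##
7th (minor 7th) → G#
9th (major 9th) → B#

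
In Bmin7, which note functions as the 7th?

A

Bmin7 is built on B; its 7th is a minor 7th above the root.
A seventh above B uses the letter A, and the minor 7th above B is A.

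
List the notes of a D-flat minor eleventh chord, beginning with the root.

D-flat, F-flat, A-flat, C-flat, E-flat, G-flat

D-flat minor eleventh is a minor eleventh built on D-flat.
- root: D-flat
- minor 3rd: F-flat
- perfect 5th: A-flat
- minor 7th: C-flat
- major 9th: E-flat
- perfect 11th: G-flat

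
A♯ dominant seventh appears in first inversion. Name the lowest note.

A♯ dominant seventh = A#–C##–E#–G#. First inversion → third in the bass = C##.

C##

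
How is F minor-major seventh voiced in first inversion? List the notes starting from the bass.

A-flat C E F

F minor-major seventh = F–A-flat–C–E; first inversion → third (A-flat) lowest.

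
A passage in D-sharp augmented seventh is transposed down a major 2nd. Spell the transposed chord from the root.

C♯, E♯, G𝄪, B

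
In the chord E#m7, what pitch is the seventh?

D#

Root of E#m7 = E#. The 7th is a minor 7th: E# up a minor 7th → D#.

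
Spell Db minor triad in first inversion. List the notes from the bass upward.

In root position, Db minor triad is D-flat–F-flat–A-flat.
First inversion puts the third (F-flat) in the bass.

F-flat A-flat D-flat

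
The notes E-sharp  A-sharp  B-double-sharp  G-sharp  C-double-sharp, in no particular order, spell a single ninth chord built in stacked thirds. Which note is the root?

Stacking in thirds gives A-sharp – C-double-sharp – E-sharp – G-sharp – B-double-sharp, so A-sharp is the root — A-sharp dominant seventh sharp nine.

A-sharp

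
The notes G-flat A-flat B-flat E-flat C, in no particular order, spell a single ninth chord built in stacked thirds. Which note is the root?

A-flat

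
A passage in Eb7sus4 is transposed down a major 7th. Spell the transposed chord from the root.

F♭, B𝄫, C♭, E𝄫

Transposed root: E♭ → F♭ (major 7th down). So we spell F♭ dominant seventh suspended fourth:
- root: F♭
- perfect 4th: B𝄫
- perfect 5th: C♭
- minor 7th: E𝄫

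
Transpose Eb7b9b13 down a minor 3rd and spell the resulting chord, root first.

C  E  G  B♭  D♭  A♭

Transposed root: E♭ → C (minor 3rd down). So we spell C dominant seventh flat nine flat thirteen:
- root: C
- major 3rd: E
- perfect 5th: G
- minor 7th: B♭
- minor 9th: D♭
- minor 13th: A♭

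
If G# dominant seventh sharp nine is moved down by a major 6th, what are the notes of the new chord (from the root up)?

B D-sharp F-sharp A C-double-sharp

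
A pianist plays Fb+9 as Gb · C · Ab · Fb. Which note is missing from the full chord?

Ebb

The full Fb+9 chord is Fb, Ab, C, Ebb, Gb.
Comparing with the voicing, the minor 7th (7th) — Ebb — is absent.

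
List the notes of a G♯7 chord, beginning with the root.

G♯  B♯  D♯  F♯

G♯7 is a dominant seventh built on G♯.
Root: G♯
Major 3rd (3rd): B♯
Perfect 5th (5th): D♯
Minor 7th (7th): F♯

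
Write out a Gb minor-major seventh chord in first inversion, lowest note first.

In root position, Gb minor-major seventh is G-flat–B-double-flat–D-flat–F.
First inversion puts the third (B-double-flat) in the bass.

B-double-flat, D-flat, F, G-flat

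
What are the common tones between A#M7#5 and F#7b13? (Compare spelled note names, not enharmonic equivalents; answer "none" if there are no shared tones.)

A#M7#5 = A#, C##, E##, G##.
F#7b13 = F#, A#, C#, E, D.
Shared: A#.

A#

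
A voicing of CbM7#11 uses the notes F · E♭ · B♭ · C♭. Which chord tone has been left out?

G♭

CbM7#11 = C♭, E♭, G♭, B♭, F. The voicing lacks the 5th (perfect 5th), G♭.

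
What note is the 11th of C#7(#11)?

C#7(#11) is built on C#; its 11th is an augmented 11th above the root.
A fourth above C uses the letter F, and the augmented 11th above C# is F##.

F##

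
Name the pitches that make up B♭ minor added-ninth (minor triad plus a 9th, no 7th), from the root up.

B♭ minor added-ninth is a minor added-ninth built on B-flat.
root → B-flat
3rd (minor 3rd) → D-flat
5th (perfect 5th) → F
9th (major 9th) → C

B-flat D-flat F C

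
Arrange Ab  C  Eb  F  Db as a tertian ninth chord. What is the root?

Db

Stacking in thirds gives Db – F – Ab – C – Eb, so Db is the root — Db major ninth.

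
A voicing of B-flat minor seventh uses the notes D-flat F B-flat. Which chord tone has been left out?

A-flat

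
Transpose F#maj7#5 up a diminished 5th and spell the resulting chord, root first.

C  E  G#  B

A diminished 5th up from F# is C, so the new chord is C augmented major seventh.
root → C
3rd (major 3rd) → E
5th (augmented 5th) → G#
7th (major 7th) → B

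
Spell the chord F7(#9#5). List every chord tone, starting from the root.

F, A, C#, Eb, G#

F7(#9#5) is a dominant seventh sharp nine sharp five built on F.
- root: F
- major 3rd: A
- augmented 5th: C#
- minor 7th: Eb
- augmented 9th: G#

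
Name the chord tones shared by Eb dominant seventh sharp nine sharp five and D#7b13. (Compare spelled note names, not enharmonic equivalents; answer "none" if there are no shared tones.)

Eb dominant seventh sharp nine sharp five = Eb, G, B, Db, F#.
D#7b13 = D#, F##, A#, C#, B.
Shared: B.

B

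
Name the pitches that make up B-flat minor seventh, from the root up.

B-flat minor seventh: minor seventh on Bb.
root → Bb
3rd (minor 3rd) → Db
5th (perfect 5th) → F
7th (minor 7th) → Ab

Bb, Db, F, Ab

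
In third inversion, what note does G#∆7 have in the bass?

G#∆7 = G#–B#–D#–F##. Third inversion → seventh in the bass = F##.

F##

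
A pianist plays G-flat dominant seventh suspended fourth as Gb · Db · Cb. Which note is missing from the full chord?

G-flat dominant seventh suspended fourth = Gb, Cb, Db, Fb. The voicing lacks the 7th (minor 7th), Fb.

Fb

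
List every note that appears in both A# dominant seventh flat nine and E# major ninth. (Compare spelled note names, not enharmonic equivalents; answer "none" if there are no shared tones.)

A# dominant seventh flat nine = A#, C##, E#, G#, B.
E# major ninth = E#, G##, B#, D##, F##.
Shared: E#.

E#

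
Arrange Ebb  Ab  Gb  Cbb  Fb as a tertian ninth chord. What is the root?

Fb

Stacking in thirds gives Fb – Ab – Cbb – Ebb – Gb, so Fb is the root — Fb dominant ninth flat five.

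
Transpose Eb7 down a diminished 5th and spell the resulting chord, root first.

Transposed root: Eb → A (diminished 5th down). So we spell A dominant seventh:
root → A
3rd (major 3rd) → C#
5th (perfect 5th) → E
7th (minor 7th) → G

A, C#, E, G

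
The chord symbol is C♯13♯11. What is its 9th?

D♯

Root of C♯13♯11 = C♯. The 9th is a major 9th: C♯ up a major 9th → D♯.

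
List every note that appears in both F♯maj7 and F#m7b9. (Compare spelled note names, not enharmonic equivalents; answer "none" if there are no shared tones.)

F♯ C♯

F♯maj7 = F♯, A♯, C♯, E♯.
F#m7b9 = F♯, A, C♯, E, G.
Shared: F♯, C♯.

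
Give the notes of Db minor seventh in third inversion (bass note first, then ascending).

C♭, D♭, F♭, A♭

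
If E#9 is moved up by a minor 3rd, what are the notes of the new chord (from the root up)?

G# – B# – D# – F# – A#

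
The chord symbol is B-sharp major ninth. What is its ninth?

B-sharp major ninth is built on B#; its 9th is a major 9th above the root.
A second above B uses the letter C, and the major 9th above B# is C##.

C##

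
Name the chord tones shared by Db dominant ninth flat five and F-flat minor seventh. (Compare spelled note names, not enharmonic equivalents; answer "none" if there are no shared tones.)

Db dominant ninth flat five: D-flat F A-double-flat C-flat E-flat
F-flat minor seventh: F-flat A-double-flat C-flat E-double-flat
Common to both → A-double-flat, C-flat.

A-double-flat C-flat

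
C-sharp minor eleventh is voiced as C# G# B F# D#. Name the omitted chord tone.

The full C-sharp minor eleventh chord is C#, E, G#, B, D#, F#.
Comparing with the voicing, the minor 3rd (3rd) — E — is absent.

E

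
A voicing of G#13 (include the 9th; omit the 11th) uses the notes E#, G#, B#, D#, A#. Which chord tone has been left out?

F#

The full G#13 chord is G#, B#, D#, F#, A#, E#.
Comparing with the voicing, the minor 7th (7th) — F# — is absent.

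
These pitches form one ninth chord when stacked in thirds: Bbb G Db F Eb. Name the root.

Stacking in thirds gives Eb – G – Bbb – Db – F, so Eb is the root — Eb dominant ninth flat five.

Eb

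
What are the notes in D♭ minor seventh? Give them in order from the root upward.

D♭ minor seventh: minor seventh on D♭.
root → D♭
3rd (minor 3rd) → F♭
5th (perfect 5th) → A♭
7th (minor 7th) → C♭

D♭ – F♭ – A♭ – C♭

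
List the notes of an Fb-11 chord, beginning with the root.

Root F♭, quality minor eleventh:
- root: F♭
- minor 3rd: A𝄫
- perfect 5th: C♭
- minor 7th: E𝄫
- major 9th: G♭
- perfect 11th: B𝄫

F♭  A𝄫  C♭  E𝄫  G♭  B𝄫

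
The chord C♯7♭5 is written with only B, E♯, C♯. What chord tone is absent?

The full C♯7♭5 chord is C♯, E♯, G, B.
Comparing with the voicing, the diminished 5th (5th) — G — is absent.

G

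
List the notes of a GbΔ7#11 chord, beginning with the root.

Root Gb, quality major seventh sharp eleven:
root → Gb
3rd (major 3rd) → Bb
5th (perfect 5th) → Db
7th (major 7th) → F
11th (augmented 11th) → C

Gb – Bb – Db – F – C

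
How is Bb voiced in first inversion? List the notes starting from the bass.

D, F, B♭

Bb = B♭–D–F; first inversion → third (D) lowest.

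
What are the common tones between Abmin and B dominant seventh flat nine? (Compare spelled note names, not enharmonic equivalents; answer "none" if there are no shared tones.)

none

Abmin = Ab, Cb, Eb.
B dominant seventh flat nine = B, D#, F#, A, C.
Shared: none.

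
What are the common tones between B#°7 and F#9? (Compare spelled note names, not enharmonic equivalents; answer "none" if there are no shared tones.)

F#

B#°7 = B#, D#, F#, A.
F#9 = F#, A#, C#, E, G#.
Shared: F#.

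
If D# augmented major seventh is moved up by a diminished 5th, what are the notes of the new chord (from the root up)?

D♯ up a diminished 5th → A. New chord: A augmented major seventh.
A — root
C♯ — major 3rd
E♯ — augmented 5th
G♯ — major 7th

A C♯ E♯ G♯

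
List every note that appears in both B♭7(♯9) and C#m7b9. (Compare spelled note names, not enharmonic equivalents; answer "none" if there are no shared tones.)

D, C#

B♭7(♯9) = Bb, D, F, Ab, C#.
C#m7b9 = C#, E, G#, B, D.
Shared: D, C#.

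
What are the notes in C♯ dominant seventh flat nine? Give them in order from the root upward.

Root C-sharp, quality dominant seventh flat nine:
C-sharp — root
E-sharp — major 3rd
G-sharp — perfect 5th
B — minor 7th
D — minor 9th

C-sharp, E-sharp, G-sharp, B, D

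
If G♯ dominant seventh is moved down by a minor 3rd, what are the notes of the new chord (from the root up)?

E♯ G𝄪 B♯ D♯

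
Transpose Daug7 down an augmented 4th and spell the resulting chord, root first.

D down an augmented 4th → Ab. New chord: Ab augmented seventh.
- root: Ab
- major 3rd: C
- augmented 5th: E
- minor 7th: Gb

Ab  C  E  Gb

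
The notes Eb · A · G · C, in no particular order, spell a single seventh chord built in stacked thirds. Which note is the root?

A

Arranged so that each adjacent pair is a third by letter name: A – C – Eb – G.
The bottom of that stack, A, is the root (this is A half-diminished seventh).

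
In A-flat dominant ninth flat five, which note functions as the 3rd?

C

A-flat dominant ninth flat five is built on A-flat; its 3rd is a major 3rd above the root.
A third above A uses the letter C, and the major 3rd above A-flat is C.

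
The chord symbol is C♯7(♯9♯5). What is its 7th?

B

Root of C♯7(♯9♯5) = C#. The 7th is a minor 7th: C# up a minor 7th → B.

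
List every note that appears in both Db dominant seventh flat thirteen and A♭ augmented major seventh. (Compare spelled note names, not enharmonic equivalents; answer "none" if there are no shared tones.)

A-flat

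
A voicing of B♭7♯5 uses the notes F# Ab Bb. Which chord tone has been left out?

B♭7♯5 = Bb, D, F#, Ab. The voicing lacks the 3rd (major 3rd), D.

D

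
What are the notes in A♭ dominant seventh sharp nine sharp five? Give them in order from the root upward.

A-flat  C  E  G-flat  B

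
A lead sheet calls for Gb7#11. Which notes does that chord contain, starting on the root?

Gb7#11 is a dominant seventh sharp eleven built on Gb.
root → Gb
3rd (major 3rd) → Bb
5th (perfect 5th) → Db
7th (minor 7th) → Fb
11th (augmented 11th) → C

Gb – Bb – Db – Fb – C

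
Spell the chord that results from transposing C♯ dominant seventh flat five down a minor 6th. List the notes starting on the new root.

Transposed root: C-sharp → E-sharp (minor 6th down). So we spell E-sharp dominant seventh flat five:
root → E-sharp
3rd (major 3rd) → G-double-sharp
5th (diminished 5th) → B
7th (minor 7th) → D-sharp

E-sharp, G-double-sharp, B, D-sharp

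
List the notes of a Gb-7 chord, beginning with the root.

Gb Bbb Db Fb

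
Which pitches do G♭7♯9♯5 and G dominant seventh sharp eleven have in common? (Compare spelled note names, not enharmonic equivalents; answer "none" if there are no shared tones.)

D

G♭7♯9♯5 = Gb, Bb, D, Fb, A.
G dominant seventh sharp eleven = G, B, D, F, C#.
Shared: D.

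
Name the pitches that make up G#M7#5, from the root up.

G#M7#5 is an augmented major seventh built on G#.
Root: G#
Major 3rd (3rd): B#
Augmented 5th (5th): D##
Major 7th (7th): F##

G#  B#  D##  F##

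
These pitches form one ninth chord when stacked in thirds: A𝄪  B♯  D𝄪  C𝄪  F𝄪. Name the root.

B♯

Arranged so that each adjacent pair is a third by letter name: B♯ – D𝄪 – F𝄪 – A𝄪 – C𝄪.
The bottom of that stack, B♯, is the root (this is B♯ major ninth).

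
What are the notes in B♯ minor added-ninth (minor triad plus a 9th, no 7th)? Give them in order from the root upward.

B#, D#, F##, C##

Root B#, quality minor added-ninth:
Root: B#
Minor 3rd (3rd): D#
Perfect 5th (5th): F##
Major 9th (9th): C##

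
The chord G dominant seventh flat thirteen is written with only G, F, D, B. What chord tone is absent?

G dominant seventh flat thirteen = G, B, D, F, E♭. The voicing lacks the 13th (minor 13th), E♭.

E♭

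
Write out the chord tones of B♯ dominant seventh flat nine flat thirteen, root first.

B# – D## – F## – A# – C# – G#

B♯ dominant seventh flat nine flat thirteen is a dominant seventh flat nine flat thirteen built on B#.
root → B#
3rd (major 3rd) → D##
5th (perfect 5th) → F##
7th (minor 7th) → A#
9th (minor 9th) → C#
13th (minor 13th) → G#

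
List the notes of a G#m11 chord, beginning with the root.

G♯, B, D♯, F♯, A♯, C♯

G#m11 is a minor eleventh built on G♯.
root → G♯
3rd (minor 3rd) → B
5th (perfect 5th) → D♯
7th (minor 7th) → F♯
9th (major 9th) → A♯
11th (perfect 11th) → C♯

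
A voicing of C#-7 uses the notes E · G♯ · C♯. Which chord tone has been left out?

The full C#-7 chord is C♯, E, G♯, B.
Comparing with the voicing, the minor 7th (7th) — B — is absent.

B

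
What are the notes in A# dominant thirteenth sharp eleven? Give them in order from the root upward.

A#, C##, E#, G#, B#, D##, F##

A# dominant thirteenth sharp eleven is a dominant thirteenth sharp eleven built on A#.
root → A#
3rd (major 3rd) → C##
5th (perfect 5th) → E#
7th (minor 7th) → G#
9th (major 9th) → B#
11th (augmented 11th) → D##
13th (major 13th) → F##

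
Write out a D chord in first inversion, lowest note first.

F#, A, D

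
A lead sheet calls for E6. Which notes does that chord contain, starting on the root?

E6 is a major sixth built on E.
Root: E
Major 3rd (3rd): G#
Perfect 5th (5th): B
Major 6th (6th): C#

E  G#  B  C#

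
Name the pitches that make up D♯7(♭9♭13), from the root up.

D#, F##, A#, C#, E, B

D♯7(♭9♭13): dominant seventh flat nine flat thirteen on D#.
D# — root
F## — major 3rd
A# — perfect 5th
C# — minor 7th
E — minor 9th
B — minor 13th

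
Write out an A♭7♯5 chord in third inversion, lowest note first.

In root position, A♭7♯5 is Ab–C–E–Gb.
Third inversion puts the seventh (Gb) in the bass.

Gb, Ab, C, E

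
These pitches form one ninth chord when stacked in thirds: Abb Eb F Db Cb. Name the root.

Db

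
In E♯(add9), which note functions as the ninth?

E♯(add9) is built on E♯; its 9th is a major 9th above the root.
A second above E uses the letter F, and the major 9th above E♯ is F𝄪.

F𝄪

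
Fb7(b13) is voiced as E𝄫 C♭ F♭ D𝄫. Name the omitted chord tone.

A♭

The full Fb7(b13) chord is F♭, A♭, C♭, E𝄫, D𝄫.
Comparing with the voicing, the major 3rd (3rd) — A♭ — is absent.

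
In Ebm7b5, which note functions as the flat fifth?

Root of Ebm7b5 = E♭. The 5th is a diminished 5th: E♭ up a diminished 5th → B𝄫.

B𝄫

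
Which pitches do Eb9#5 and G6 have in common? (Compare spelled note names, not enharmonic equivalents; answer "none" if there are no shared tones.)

G – B

Eb9#5: Eb G B Db F
G6: G B D E
Common to both → G, B.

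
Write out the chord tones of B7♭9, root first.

B D# F# A C

B7♭9 is a dominant seventh flat nine built on B.
- root: B
- major 3rd: D#
- perfect 5th: F#
- minor 7th: A
- minor 9th: C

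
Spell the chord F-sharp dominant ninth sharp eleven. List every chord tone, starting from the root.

F-sharp, A-sharp, C-sharp, E, G-sharp, B-sharp

Root F-sharp, quality dominant ninth sharp eleven:
- root: F-sharp
- major 3rd: A-sharp
- perfect 5th: C-sharp
- minor 7th: E
- major 9th: G-sharp
- augmented 11th: B-sharp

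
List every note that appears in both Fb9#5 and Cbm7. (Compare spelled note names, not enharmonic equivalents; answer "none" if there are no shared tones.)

Fb9#5 = Fb, Ab, C, Ebb, Gb.
Cbm7 = Cb, Ebb, Gb, Bbb.
Shared: Ebb, Gb.

Ebb Gb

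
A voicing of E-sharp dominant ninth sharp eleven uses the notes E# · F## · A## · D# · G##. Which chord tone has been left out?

B#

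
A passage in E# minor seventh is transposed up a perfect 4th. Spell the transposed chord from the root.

A-sharp C-sharp E-sharp G-sharp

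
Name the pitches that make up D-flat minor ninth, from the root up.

D-flat minor ninth is a minor ninth built on D-flat.
D-flat — root
F-flat — minor 3rd
A-flat — perfect 5th
C-flat — minor 7th
E-flat — major 9th

D-flat – F-flat – A-flat – C-flat – E-flat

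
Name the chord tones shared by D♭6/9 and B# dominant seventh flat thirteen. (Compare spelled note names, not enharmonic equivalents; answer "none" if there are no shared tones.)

D♭6/9 = D♭, F, A♭, B♭, E♭.
B# dominant seventh flat thirteen = B♯, D𝄪, F𝄪, A♯, G♯.
Shared: none.

none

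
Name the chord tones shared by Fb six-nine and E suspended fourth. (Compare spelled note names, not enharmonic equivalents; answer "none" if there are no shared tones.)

Fb six-nine: F-flat A-flat C-flat D-flat G-flat
E suspended fourth: E A B
Common to both → none.

none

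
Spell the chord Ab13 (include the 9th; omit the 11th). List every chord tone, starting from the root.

Ab  C  Eb  Gb  Bb  F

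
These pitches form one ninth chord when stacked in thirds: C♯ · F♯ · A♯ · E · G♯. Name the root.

F♯

Arranged so that each adjacent pair is a third by letter name: F♯ – A♯ – C♯ – E – G♯.
The bottom of that stack, F♯, is the root (this is F♯ dominant ninth).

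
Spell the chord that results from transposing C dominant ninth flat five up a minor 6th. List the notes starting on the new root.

A minor 6th up from C is A-flat, so the new chord is A-flat dominant ninth flat five.
- root: A-flat
- major 3rd: C
- diminished 5th: E-double-flat
- minor 7th: G-flat
- major 9th: B-flat

A-flat – C – E-double-flat – G-flat – B-flat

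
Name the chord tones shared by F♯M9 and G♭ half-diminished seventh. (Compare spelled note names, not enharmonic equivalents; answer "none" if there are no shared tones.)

F♯M9 = F#, A#, C#, E#, G#.
G♭ half-diminished seventh = Gb, Bbb, Dbb, Fb.
Shared: none.

none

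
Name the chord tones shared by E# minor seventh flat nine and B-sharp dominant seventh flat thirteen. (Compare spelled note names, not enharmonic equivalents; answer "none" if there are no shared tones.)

G-sharp, B-sharp

E# minor seventh flat nine = E-sharp, G-sharp, B-sharp, D-sharp, F-sharp.
B-sharp dominant seventh flat thirteen = B-sharp, D-double-sharp, F-double-sharp, A-sharp, G-sharp.
Shared: G-sharp, B-sharp.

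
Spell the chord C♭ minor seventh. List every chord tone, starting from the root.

C♭ minor seventh is a minor seventh built on C-flat.
Root: C-flat
Minor 3rd (3rd): E-double-flat
Perfect 5th (5th): G-flat
Minor 7th (7th): B-double-flat

C-flat, E-double-flat, G-flat, B-double-flat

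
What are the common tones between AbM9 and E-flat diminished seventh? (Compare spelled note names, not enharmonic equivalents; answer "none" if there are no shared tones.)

Eb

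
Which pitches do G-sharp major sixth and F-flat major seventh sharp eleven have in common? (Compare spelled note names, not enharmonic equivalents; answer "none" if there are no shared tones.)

none

G-sharp major sixth = G-sharp, B-sharp, D-sharp, E-sharp.
F-flat major seventh sharp eleven = F-flat, A-flat, C-flat, E-flat, B-flat.
Shared: none.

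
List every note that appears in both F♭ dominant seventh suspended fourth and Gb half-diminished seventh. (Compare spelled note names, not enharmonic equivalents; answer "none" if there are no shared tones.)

F♭ dominant seventh suspended fourth: F-flat B-double-flat C-flat E-double-flat
Gb half-diminished seventh: G-flat B-double-flat D-double-flat F-flat
Common to both → F-flat, B-double-flat.

F-flat, B-double-flat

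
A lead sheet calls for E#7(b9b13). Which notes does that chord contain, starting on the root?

E#7(b9b13): dominant seventh flat nine flat thirteen on E♯.
E♯ — root
G𝄪 — major 3rd
B♯ — perfect 5th
D♯ — minor 7th
F♯ — minor 9th
C♯ — minor 13th

E♯, G𝄪, B♯, D♯, F♯, C♯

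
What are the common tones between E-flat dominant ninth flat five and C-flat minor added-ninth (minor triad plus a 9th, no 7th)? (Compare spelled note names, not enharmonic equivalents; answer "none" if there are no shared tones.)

D-flat

E-flat dominant ninth flat five = E-flat, G, B-double-flat, D-flat, F.
C-flat minor added-ninth = C-flat, E-double-flat, G-flat, D-flat.
Shared: D-flat.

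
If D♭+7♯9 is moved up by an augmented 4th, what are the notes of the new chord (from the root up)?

Transposed root: Db → G (augmented 4th up). So we spell G dominant seventh sharp nine sharp five:
- root: G
- major 3rd: B
- augmented 5th: D#
- minor 7th: F
- augmented 9th: A#

G, B, D#, F, A#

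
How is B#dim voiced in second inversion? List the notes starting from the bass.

F♯  B♯  D♯

B#dim = B♯–D♯–F♯; second inversion → fifth (F♯) lowest.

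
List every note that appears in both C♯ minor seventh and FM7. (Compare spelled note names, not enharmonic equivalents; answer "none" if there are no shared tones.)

C♯ minor seventh: C# E G# B
FM7: F A C E
Common to both → E.

E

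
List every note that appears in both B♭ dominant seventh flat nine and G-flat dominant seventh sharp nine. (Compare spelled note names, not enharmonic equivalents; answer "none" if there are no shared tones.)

Bb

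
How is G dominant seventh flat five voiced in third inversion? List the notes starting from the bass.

F, G, B, Db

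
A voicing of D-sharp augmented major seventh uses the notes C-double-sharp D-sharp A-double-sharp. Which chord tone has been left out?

F-double-sharp

D-sharp augmented major seventh = D-sharp, F-double-sharp, A-double-sharp, C-double-sharp. The voicing lacks the 3rd (major 3rd), F-double-sharp.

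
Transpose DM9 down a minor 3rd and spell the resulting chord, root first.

B  D♯  F♯  A♯  C♯

Transposed root: D → B (minor 3rd down). So we spell B major ninth:
root → B
3rd (major 3rd) → D♯
5th (perfect 5th) → F♯
7th (major 7th) → A♯
9th (major 9th) → C♯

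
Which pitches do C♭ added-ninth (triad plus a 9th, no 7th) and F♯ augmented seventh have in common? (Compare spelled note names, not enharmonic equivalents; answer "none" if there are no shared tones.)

C♭ added-ninth = Cb, Eb, Gb, Db.
F♯ augmented seventh = F#, A#, C##, E.
Shared: none.

none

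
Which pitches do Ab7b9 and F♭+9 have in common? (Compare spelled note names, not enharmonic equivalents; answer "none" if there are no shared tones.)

Ab – C – Gb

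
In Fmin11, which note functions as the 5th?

C

Root of Fmin11 = F. The 5th is a perfect 5th: F up a perfect 5th → C.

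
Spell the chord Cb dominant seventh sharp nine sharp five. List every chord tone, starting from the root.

Cb – Eb – G – Bbb – D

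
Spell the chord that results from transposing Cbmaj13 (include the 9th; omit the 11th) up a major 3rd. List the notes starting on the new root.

Eb  G  Bb  D  F  C

Transposed root: Cb → Eb (major 3rd up). So we spell Eb major thirteenth:
root → Eb
3rd (major 3rd) → G
5th (perfect 5th) → Bb
7th (major 7th) → D
9th (major 9th) → F
13th (major 13th) → C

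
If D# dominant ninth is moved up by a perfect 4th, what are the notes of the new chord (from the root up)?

G-sharp, B-sharp, D-sharp, F-sharp, A-sharp

Transposed root: D-sharp → G-sharp (perfect 4th up). So we spell G-sharp dominant ninth:
G-sharp — root
B-sharp — major 3rd
D-sharp — perfect 5th
F-sharp — minor 7th
A-sharp — major 9th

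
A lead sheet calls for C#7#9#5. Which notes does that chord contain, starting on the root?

C#, E#, G##, B, D##

C#7#9#5 is a dominant seventh sharp nine sharp five built on C#.
- root: C#
- major 3rd: E#
- augmented 5th: G##
- minor 7th: B
- augmented 9th: D##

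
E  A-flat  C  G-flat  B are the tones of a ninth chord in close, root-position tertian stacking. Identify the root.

A-flat

Arranged so that each adjacent pair is a third by letter name: A-flat – C – E – G-flat – B.
The bottom of that stack, A-flat, is the root (this is A-flat dominant seventh sharp nine sharp five).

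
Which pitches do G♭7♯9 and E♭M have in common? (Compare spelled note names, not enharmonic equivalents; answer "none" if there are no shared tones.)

Bb

G♭7♯9 = Gb, Bb, Db, Fb, A.
E♭M = Eb, G, Bb.
Shared: Bb.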